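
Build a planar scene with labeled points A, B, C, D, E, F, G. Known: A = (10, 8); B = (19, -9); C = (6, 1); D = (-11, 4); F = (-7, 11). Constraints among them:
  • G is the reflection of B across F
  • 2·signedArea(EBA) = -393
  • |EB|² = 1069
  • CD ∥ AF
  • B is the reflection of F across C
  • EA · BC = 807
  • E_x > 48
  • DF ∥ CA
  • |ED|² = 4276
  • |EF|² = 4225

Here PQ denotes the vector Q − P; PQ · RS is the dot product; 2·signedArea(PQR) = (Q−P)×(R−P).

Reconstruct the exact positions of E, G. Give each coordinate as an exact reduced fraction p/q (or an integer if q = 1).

E = (49, -22)
G = (-33, 31)

1. E_x = 49  [EA · BC = 807 ∩ 2·signedArea(EBA) = -393]
2. E_y = -22  [EA · BC = 807 ∩ 2·signedArea(EBA) = -393]
   → E = (49, -22)
3. G_x = -33  [G is the reflection of B across F]
4. G_y = 31  [G is the reflection of B across F]
   → G = (-33, 31)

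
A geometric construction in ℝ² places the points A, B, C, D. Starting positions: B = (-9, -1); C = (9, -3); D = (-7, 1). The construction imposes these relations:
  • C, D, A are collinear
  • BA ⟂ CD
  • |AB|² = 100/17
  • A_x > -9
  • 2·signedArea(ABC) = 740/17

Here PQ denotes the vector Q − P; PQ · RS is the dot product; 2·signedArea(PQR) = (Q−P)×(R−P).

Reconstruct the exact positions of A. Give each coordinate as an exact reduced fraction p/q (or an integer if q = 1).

1. A_x = -143/17  [C, D, A are collinear ∩ BA ⟂ CD]
2. A_y = 23/17  [C, D, A are collinear ∩ BA ⟂ CD]
   → A = (-143/17, 23/17)

A = (-143/17, 23/17)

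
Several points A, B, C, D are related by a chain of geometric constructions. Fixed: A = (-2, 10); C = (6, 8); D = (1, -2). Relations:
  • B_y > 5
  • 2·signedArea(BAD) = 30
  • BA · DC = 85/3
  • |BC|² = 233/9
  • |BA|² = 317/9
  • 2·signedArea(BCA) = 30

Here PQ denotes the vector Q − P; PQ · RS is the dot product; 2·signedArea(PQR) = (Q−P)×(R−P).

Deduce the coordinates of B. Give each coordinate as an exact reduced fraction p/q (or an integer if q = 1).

B = (5/3, 16/3)

1. B_x = 5/3  [2·signedArea(BAD) = 30 ∩ 2·signedArea(BCA) = 30]
2. B_y = 16/3  [2·signedArea(BAD) = 30 ∩ 2·signedArea(BCA) = 30]
   → B = (5/3, 16/3)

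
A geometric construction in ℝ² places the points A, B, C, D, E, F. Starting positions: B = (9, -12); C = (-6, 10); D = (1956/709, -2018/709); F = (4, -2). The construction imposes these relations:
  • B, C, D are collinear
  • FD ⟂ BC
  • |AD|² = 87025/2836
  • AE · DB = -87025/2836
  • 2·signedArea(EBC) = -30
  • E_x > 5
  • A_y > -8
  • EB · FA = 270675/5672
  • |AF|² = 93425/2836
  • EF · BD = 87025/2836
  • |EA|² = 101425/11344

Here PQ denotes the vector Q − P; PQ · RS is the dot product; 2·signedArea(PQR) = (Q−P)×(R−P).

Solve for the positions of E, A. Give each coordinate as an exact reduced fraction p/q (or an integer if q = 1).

1. E_x = 21/4  [2·signedArea(EBC) = -30 ∩ EF · BD = 87025/2836]
2. E_y = -9/2  [2·signedArea(EBC) = -30 ∩ EF · BD = 87025/2836]
   → E = (21/4, -9/2)
3. A_x = 8337/1418  [AE · DB = -87025/2836 ∩ EB · FA = 270675/5672]
4. A_y = -5263/709  [AE · DB = -87025/2836 ∩ EB · FA = 270675/5672]
   → A = (8337/1418, -5263/709)

A = (8337/1418, -5263/709)
E = (21/4, -9/2)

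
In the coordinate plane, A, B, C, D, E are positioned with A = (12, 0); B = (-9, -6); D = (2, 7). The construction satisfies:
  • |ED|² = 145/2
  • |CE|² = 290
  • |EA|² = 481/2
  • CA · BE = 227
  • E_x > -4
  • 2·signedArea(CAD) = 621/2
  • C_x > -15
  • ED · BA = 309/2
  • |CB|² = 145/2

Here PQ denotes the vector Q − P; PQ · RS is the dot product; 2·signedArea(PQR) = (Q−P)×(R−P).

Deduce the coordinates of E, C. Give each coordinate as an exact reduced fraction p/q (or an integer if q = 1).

1. E_x = -7/2  [line -21·x + -6·y + -141/2 = 0 ∩ |ED|² = 145/2]
2. E_y = 1/2  [line -21·x + -6·y + -141/2 = 0 ∩ |ED|² = 145/2]
   → E = (-7/2, 1/2)
3. C_x = -29/2  [2·signedArea(CAD) = 621/2 ∩ CA · BE = 227]
4. C_y = -25/2  [2·signedArea(CAD) = 621/2 ∩ CA · BE = 227]
   → C = (-29/2, -25/2)

C = (-29/2, -25/2)
E = (-7/2, 1/2)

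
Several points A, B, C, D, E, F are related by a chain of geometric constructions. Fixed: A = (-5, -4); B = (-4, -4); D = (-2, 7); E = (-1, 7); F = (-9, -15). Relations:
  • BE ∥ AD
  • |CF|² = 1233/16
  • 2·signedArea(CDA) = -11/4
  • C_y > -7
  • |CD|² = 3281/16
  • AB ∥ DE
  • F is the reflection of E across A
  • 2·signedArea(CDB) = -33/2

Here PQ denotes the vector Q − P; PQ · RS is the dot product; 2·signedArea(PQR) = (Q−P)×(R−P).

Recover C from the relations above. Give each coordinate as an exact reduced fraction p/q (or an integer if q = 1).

1. C_x = -6  [2·signedArea(CDA) = -11/4 ∩ 2·signedArea(CDB) = -33/2]
2. C_y = -27/4  [2·signedArea(CDA) = -11/4 ∩ 2·signedArea(CDB) = -33/2]
   → C = (-6, -27/4)

C = (-6, -27/4)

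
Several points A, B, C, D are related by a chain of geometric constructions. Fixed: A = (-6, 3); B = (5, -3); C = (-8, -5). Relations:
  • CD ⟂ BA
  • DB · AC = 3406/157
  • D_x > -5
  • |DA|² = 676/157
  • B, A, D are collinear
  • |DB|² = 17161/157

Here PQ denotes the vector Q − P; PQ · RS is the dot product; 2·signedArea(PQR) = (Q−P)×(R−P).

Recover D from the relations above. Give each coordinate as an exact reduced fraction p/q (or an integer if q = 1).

1. D_x = -656/157  [B, A, D are collinear ∩ CD ⟂ BA]
2. D_y = 315/157  [B, A, D are collinear ∩ CD ⟂ BA]
   → D = (-656/157, 315/157)

D = (-656/157, 315/157)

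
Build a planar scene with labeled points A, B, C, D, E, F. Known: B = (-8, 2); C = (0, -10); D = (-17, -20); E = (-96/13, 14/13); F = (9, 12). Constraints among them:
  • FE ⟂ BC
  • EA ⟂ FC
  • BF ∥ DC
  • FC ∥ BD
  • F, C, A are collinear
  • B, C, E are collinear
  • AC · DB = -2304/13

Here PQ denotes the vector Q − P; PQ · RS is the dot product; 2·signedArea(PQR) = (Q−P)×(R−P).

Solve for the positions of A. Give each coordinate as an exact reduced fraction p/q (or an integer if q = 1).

1. A_x = 20736/7345  [F, C, A are collinear ∩ EA ⟂ FC]
2. A_y = -22762/7345  [F, C, A are collinear ∩ EA ⟂ FC]
   → A = (20736/7345, -22762/7345)

A = (20736/7345, -22762/7345)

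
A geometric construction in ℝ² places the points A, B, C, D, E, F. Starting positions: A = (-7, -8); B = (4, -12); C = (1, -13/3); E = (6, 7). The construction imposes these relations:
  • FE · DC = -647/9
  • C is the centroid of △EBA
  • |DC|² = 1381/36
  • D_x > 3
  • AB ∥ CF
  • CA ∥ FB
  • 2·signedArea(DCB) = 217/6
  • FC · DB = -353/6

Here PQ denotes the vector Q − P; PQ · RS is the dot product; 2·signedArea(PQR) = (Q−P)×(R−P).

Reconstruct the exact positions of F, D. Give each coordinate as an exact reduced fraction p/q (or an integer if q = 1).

D = (7/2, 4/3)
F = (12, -25/3)

1. F_x = 12  [CA ∥ FB ∩ AB ∥ CF]
2. F_y = -25/3  [CA ∥ FB ∩ AB ∥ CF]
   → F = (12, -25/3)
3. D_x = 7/2  [2·signedArea(DCB) = 217/6 ∩ FE · DC = -647/9]
4. D_y = 4/3  [2·signedArea(DCB) = 217/6 ∩ FE · DC = -647/9]
   → D = (7/2, 4/3)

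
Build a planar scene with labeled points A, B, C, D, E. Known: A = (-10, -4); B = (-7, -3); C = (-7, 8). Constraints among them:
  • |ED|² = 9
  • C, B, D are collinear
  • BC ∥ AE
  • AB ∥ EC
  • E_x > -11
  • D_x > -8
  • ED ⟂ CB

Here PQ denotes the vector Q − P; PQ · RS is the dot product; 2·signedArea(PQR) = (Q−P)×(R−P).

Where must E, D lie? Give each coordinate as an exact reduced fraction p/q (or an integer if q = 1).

1. E_x = -10  [AB ∥ EC ∩ BC ∥ AE]
2. E_y = 7  [AB ∥ EC ∩ BC ∥ AE]
   → E = (-10, 7)
3. D_x = -7  [C, B, D are collinear ∩ ED ⟂ CB]
4. D_y = 7  [C, B, D are collinear ∩ ED ⟂ CB]
   → D = (-7, 7)

D = (-7, 7)
E = (-10, 7)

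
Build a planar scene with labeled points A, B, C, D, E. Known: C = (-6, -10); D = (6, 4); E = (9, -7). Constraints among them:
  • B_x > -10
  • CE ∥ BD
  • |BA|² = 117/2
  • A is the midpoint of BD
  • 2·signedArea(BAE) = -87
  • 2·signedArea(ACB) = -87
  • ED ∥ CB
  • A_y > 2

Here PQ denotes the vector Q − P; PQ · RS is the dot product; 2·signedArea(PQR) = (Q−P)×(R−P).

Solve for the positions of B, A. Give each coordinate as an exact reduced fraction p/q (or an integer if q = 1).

1. B_x = -9  [CE ∥ BD ∩ ED ∥ CB]
2. B_y = 1  [CE ∥ BD ∩ ED ∥ CB]
   → B = (-9, 1)
3. A_x = -3/2  [A is the midpoint of BD]
4. A_y = 5/2  [A is the midpoint of BD]
   → A = (-3/2, 5/2)

A = (-3/2, 5/2)
B = (-9, 1)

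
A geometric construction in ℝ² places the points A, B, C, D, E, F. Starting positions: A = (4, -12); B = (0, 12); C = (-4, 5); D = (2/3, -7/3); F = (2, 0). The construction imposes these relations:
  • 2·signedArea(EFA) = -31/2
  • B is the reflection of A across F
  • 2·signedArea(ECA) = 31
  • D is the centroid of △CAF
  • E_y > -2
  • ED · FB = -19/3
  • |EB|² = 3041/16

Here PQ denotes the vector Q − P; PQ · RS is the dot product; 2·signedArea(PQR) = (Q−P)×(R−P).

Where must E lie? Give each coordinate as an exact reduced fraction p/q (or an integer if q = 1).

E = (1, -7/4)

1. E_x = 1  [ED · FB = -19/3 ∩ 2·signedArea(ECA) = 31]
2. E_y = -7/4  [ED · FB = -19/3 ∩ 2·signedArea(ECA) = 31]
   → E = (1, -7/4)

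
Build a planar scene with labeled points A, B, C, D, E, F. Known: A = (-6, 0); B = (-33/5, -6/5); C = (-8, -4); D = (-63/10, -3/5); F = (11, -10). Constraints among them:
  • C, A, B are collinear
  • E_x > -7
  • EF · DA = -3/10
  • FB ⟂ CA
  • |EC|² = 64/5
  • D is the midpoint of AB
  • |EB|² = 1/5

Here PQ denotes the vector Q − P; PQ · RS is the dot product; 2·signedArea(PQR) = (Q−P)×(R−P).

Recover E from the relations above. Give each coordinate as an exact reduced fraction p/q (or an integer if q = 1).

E = (-32/5, -4/5)

1. E_x = -32/5  [line -3/10·x + -3/5·y + -12/5 = 0 ∩ |EC|² = 64/5]
2. E_y = -4/5  [line -3/10·x + -3/5·y + -12/5 = 0 ∩ |EC|² = 64/5]
   → E = (-32/5, -4/5)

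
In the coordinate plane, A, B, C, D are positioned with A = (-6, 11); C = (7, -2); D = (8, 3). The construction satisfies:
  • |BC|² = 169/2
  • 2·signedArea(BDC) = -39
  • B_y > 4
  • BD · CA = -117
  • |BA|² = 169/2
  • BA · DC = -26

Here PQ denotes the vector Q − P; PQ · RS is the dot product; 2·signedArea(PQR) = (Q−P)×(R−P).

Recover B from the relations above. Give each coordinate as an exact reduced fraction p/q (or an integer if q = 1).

1. B_x = 1/2  [2·signedArea(BDC) = -39 ∩ BA · DC = -26]
2. B_y = 9/2  [2·signedArea(BDC) = -39 ∩ BA · DC = -26]
   → B = (1/2, 9/2)

B = (1/2, 9/2)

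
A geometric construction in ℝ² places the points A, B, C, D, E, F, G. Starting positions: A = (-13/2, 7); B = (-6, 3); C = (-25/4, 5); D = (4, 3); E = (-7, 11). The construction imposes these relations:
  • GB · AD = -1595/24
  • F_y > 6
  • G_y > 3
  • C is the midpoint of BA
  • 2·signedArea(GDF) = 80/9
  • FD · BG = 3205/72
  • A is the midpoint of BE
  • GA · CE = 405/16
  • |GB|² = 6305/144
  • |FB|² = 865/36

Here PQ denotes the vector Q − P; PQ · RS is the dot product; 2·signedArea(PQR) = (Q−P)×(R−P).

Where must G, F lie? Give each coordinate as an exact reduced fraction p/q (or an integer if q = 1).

F = (-19/6, 7)
G = (7/12, 11/3)

1. G_x = 7/12  [GA · CE = 405/16 ∩ GB · AD = -1595/24]
2. G_y = 11/3  [GA · CE = 405/16 ∩ GB · AD = -1595/24]
   → G = (7/12, 11/3)
3. F_x = -19/6  [FD · BG = 3205/72 ∩ 2·signedArea(GDF) = 80/9]
4. F_y = 7  [FD · BG = 3205/72 ∩ 2·signedArea(GDF) = 80/9]
   → F = (-19/6, 7)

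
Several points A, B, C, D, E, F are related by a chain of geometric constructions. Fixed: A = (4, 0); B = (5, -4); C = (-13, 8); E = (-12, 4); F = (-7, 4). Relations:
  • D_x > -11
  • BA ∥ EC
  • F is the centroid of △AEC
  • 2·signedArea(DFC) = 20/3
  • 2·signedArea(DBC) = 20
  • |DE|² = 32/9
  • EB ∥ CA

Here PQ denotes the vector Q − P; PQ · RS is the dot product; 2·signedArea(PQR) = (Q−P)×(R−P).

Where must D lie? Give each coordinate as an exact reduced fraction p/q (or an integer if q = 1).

D = (-32/3, 16/3)

1. D_x = -32/3  [line -12·x + -18·y + -32 = 0 ∩ |DE|² = 32/9]
2. D_y = 16/3  [line -12·x + -18·y + -32 = 0 ∩ |DE|² = 32/9]
   → D = (-32/3, 16/3)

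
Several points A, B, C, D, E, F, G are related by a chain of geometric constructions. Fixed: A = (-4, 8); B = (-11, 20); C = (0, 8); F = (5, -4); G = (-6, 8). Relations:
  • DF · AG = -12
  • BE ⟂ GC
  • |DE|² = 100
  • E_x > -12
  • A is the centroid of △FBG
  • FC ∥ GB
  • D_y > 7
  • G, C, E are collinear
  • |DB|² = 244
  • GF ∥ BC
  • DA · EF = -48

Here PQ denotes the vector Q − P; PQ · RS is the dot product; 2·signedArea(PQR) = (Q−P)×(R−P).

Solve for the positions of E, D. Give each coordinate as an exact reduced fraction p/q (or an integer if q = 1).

1. E_x = -11  [G, C, E are collinear ∩ BE ⟂ GC]
2. E_y = 8  [G, C, E are collinear ∩ BE ⟂ GC]
   → E = (-11, 8)
3. D_x = -1  [DF · AG = -12 ∩ DA · EF = -48]
4. D_y = 8  [DF · AG = -12 ∩ DA · EF = -48]
   → D = (-1, 8)

D = (-1, 8)
E = (-11, 8)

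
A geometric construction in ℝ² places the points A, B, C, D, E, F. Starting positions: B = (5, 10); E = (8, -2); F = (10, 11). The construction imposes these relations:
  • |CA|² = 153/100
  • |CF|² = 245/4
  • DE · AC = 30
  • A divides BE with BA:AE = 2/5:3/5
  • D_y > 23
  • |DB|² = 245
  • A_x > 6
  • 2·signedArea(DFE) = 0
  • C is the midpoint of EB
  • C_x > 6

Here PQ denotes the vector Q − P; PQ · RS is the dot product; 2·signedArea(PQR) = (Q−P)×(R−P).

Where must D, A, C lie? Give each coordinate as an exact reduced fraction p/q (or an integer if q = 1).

A = (31/5, 26/5)
C = (13/2, 4)
D = (12, 24)

1. D_x = 12  [line 13·x + -2·y + -108 = 0 ∩ |DB|² = 245]
2. D_y = 24  [line 13·x + -2·y + -108 = 0 ∩ |DB|² = 245]
   → D = (12, 24)
3. A_x = 31/5  [A divides BE with BA:AE = 2/5:3/5]
4. A_y = 26/5  [A divides BE with BA:AE = 2/5:3/5]
   → A = (31/5, 26/5)
5. C_x = 13/2  [C is the midpoint of EB]
6. C_y = 4  [C is the midpoint of EB]
   → C = (13/2, 4)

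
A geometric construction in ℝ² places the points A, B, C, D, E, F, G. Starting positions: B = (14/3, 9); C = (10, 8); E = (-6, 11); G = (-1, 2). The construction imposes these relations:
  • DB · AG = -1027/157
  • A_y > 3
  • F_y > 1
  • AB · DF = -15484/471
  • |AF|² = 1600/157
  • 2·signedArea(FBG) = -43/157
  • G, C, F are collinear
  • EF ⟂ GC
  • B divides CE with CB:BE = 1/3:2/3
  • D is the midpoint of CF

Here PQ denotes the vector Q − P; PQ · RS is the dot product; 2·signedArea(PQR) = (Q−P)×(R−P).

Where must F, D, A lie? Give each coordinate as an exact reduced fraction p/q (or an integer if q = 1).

1. F_x = -168/157  [G, C, F are collinear ∩ EF ⟂ GC]
2. F_y = 308/157  [G, C, F are collinear ∩ EF ⟂ GC]
   → F = (-168/157, 308/157)
3. D_x = 701/157  [D is the midpoint of CF]
4. D_y = 782/157  [D is the midpoint of CF]
   → D = (701/157, 782/157)
5. A_x = 272/157  [AB · DF = -15484/471 ∩ DB · AG = -1027/157]
6. A_y = 548/157  [AB · DF = -15484/471 ∩ DB · AG = -1027/157]
   → A = (272/157, 548/157)

A = (272/157, 548/157)
D = (701/157, 782/157)
F = (-168/157, 308/157)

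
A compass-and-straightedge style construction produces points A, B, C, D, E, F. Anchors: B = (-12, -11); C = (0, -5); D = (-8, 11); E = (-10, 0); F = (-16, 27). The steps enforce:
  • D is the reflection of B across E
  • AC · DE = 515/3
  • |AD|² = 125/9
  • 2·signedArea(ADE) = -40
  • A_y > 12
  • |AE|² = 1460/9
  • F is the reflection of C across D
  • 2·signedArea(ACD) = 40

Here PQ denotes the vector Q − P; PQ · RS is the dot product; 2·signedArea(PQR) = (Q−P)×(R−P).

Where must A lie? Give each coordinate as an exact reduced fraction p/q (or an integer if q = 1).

1. A_x = -34/3  [2·signedArea(ACD) = 40 ∩ 2·signedArea(ADE) = -40]
2. A_y = 38/3  [2·signedArea(ACD) = 40 ∩ 2·signedArea(ADE) = -40]
   → A = (-34/3, 38/3)

A = (-34/3, 38/3)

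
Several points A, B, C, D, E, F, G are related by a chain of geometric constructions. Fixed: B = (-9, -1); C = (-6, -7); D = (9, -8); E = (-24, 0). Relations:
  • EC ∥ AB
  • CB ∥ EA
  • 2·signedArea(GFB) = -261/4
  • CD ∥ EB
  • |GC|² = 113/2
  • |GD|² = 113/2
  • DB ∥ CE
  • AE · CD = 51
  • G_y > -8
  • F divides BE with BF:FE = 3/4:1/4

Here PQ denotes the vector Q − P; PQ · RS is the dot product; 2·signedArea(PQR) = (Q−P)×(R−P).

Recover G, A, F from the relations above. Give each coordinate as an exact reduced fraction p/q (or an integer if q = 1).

A = (-27, 6)
F = (-81/4, -1/4)
G = (3/2, -15/2)

1. A_x = -27  [EC ∥ AB ∩ CB ∥ EA]
2. A_y = 6  [EC ∥ AB ∩ CB ∥ EA]
   → A = (-27, 6)
3. F_x = -81/4  [F divides BE with BF:FE = 3/4:1/4]
4. F_y = -1/4  [F divides BE with BF:FE = 3/4:1/4]
   → F = (-81/4, -1/4)
5. G_x = 3/2  [line 3/4·x + 45/4·y + 333/4 = 0 ∩ |GD|² = 113/2]
6. G_y = -15/2  [line 3/4·x + 45/4·y + 333/4 = 0 ∩ |GD|² = 113/2]
   → G = (3/2, -15/2)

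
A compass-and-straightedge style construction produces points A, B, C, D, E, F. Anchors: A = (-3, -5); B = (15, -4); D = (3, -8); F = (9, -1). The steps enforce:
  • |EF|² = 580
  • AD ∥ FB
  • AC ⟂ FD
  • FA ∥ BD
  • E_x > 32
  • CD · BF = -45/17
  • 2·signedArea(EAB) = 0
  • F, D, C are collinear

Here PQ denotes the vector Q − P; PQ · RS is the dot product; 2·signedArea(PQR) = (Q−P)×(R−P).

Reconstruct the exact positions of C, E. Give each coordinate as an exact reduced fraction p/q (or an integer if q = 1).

1. C_x = 33/17  [F, D, C are collinear ∩ AC ⟂ FD]
2. C_y = -157/17  [F, D, C are collinear ∩ AC ⟂ FD]
   → C = (33/17, -157/17)
3. E_x = 33  [line -1·x + 18·y + 87 = 0 ∩ |EF|² = 580]
4. E_y = -3  [line -1·x + 18·y + 87 = 0 ∩ |EF|² = 580]
   → E = (33, -3)

C = (33/17, -157/17)
E = (33, -3)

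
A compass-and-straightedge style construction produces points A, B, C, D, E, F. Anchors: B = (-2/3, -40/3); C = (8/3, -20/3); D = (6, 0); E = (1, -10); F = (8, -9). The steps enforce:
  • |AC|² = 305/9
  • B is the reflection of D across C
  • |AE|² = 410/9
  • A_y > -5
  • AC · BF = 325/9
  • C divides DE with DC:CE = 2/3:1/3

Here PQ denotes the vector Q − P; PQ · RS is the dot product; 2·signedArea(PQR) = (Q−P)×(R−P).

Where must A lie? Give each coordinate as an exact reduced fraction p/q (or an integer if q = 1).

A = (-8/3, -13/3)

1. A_x = -8/3  [line -26/3·x + -13/3·y + -377/9 = 0 ∩ |AC|² = 305/9]
2. A_y = -13/3  [line -26/3·x + -13/3·y + -377/9 = 0 ∩ |AC|² = 305/9]
   → A = (-8/3, -13/3)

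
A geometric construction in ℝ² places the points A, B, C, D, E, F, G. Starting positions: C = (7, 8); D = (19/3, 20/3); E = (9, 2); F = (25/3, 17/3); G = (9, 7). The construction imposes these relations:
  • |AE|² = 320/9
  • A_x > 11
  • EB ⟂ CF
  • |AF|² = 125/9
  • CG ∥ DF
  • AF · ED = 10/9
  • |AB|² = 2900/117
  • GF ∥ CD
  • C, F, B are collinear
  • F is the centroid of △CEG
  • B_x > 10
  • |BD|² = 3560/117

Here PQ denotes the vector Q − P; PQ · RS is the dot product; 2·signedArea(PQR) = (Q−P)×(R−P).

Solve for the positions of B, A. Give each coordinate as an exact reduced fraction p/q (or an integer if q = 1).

1. B_x = 131/13  [C, F, B are collinear ∩ EB ⟂ CF]
2. B_y = 34/13  [C, F, B are collinear ∩ EB ⟂ CF]
   → B = (131/13, 34/13)
3. A_x = 35/3  [line 8/3·x + -14/3·y + 28/9 = 0 ∩ |AB|² = 2900/117]
4. A_y = 22/3  [line 8/3·x + -14/3·y + 28/9 = 0 ∩ |AB|² = 2900/117]
   → A = (35/3, 22/3)

A = (35/3, 22/3)
B = (131/13, 34/13)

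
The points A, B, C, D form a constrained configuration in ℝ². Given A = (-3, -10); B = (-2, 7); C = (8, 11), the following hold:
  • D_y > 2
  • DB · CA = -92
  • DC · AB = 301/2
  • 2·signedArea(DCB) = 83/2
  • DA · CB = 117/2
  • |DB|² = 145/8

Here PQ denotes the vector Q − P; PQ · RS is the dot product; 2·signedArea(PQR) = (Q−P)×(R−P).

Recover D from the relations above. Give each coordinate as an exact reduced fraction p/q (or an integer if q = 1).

D = (-9/4, 11/4)

1. D_x = -9/4  [DC · AB = 301/2 ∩ 2·signedArea(DCB) = 83/2]
2. D_y = 11/4  [DC · AB = 301/2 ∩ 2·signedArea(DCB) = 83/2]
   → D = (-9/4, 11/4)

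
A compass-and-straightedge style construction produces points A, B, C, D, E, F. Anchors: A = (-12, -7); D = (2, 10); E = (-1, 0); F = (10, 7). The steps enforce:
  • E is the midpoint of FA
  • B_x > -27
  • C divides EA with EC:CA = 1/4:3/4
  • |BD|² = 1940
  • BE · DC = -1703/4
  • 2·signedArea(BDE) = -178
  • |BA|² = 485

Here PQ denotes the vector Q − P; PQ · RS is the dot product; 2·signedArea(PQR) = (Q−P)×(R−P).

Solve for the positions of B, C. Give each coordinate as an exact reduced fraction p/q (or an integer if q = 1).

B = (-26, -24)
C = (-15/4, -7/4)

1. C_x = -15/4  [C divides EA with EC:CA = 1/4:3/4]
2. C_y = -7/4  [C divides EA with EC:CA = 1/4:3/4]
   → C = (-15/4, -7/4)
3. B_x = -26  [BE · DC = -1703/4 ∩ 2·signedArea(BDE) = -178]
4. B_y = -24  [BE · DC = -1703/4 ∩ 2·signedArea(BDE) = -178]
   → B = (-26, -24)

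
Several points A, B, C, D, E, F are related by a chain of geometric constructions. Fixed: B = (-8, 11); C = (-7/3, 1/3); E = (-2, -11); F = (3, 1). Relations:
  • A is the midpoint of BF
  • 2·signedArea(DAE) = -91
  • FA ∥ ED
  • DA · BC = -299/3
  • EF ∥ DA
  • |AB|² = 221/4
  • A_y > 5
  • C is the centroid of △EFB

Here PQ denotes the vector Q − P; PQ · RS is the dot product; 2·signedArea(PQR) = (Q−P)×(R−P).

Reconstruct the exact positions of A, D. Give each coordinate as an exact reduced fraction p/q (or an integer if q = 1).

1. A_x = -5/2  [A is the midpoint of BF]
2. A_y = 6  [A is the midpoint of BF]
   → A = (-5/2, 6)
3. D_x = -15/2  [EF ∥ DA ∩ FA ∥ ED]
4. D_y = -6  [EF ∥ DA ∩ FA ∥ ED]
   → D = (-15/2, -6)

A = (-5/2, 6)
D = (-15/2, -6)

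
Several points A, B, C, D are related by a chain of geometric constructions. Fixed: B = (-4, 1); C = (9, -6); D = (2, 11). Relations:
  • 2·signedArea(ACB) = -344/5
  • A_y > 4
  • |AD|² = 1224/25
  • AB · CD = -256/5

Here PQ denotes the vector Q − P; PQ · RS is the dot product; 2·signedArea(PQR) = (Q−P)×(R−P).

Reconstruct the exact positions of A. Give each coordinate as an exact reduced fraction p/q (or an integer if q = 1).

A = (-8/5, 5)

1. A_x = -8/5  [2·signedArea(ACB) = -344/5 ∩ AB · CD = -256/5]
2. A_y = 5  [2·signedArea(ACB) = -344/5 ∩ AB · CD = -256/5]
   → A = (-8/5, 5)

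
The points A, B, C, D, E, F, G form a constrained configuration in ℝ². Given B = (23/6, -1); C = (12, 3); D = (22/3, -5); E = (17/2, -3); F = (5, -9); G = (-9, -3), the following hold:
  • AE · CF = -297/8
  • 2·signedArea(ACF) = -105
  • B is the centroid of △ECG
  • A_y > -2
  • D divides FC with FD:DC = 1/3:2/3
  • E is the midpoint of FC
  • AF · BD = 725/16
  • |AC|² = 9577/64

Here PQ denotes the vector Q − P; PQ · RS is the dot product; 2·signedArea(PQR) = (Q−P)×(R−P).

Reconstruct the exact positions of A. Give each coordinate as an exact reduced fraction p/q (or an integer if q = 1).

1. A_x = 5/8  [2·signedArea(ACF) = -105 ∩ AE · CF = -297/8]
2. A_y = -3/2  [2·signedArea(ACF) = -105 ∩ AE · CF = -297/8]
   → A = (5/8, -3/2)

A = (5/8, -3/2)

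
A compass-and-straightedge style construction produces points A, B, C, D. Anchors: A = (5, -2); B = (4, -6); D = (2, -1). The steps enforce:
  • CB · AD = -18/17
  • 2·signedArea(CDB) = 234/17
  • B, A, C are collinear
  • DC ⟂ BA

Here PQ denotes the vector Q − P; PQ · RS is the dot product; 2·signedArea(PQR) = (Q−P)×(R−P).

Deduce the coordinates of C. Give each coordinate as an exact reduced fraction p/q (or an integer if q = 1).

1. C_x = 86/17  [B, A, C are collinear ∩ DC ⟂ BA]
2. C_y = -30/17  [B, A, C are collinear ∩ DC ⟂ BA]
   → C = (86/17, -30/17)

C = (86/17, -30/17)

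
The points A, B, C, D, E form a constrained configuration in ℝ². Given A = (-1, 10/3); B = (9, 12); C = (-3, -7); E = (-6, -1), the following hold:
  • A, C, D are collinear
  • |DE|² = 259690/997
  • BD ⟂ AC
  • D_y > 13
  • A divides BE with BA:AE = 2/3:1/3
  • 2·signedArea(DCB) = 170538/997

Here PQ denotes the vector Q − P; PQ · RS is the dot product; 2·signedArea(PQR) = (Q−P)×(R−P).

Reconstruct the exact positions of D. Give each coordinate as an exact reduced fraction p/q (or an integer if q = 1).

1. D_x = 975/997  [A, C, D are collinear ∩ BD ⟂ AC]
2. D_y = 13512/997  [A, C, D are collinear ∩ BD ⟂ AC]
   → D = (975/997, 13512/997)

D = (975/997, 13512/997)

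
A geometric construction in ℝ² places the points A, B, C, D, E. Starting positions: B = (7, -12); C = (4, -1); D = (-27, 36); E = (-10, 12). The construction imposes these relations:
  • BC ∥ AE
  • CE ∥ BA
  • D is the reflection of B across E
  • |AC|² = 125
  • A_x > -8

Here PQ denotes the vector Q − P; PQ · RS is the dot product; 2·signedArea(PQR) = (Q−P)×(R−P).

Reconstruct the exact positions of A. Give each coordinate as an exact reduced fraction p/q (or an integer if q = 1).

A = (-7, 1)

1. A_x = -7  [BC ∥ AE ∩ CE ∥ BA]
2. A_y = 1  [BC ∥ AE ∩ CE ∥ BA]
   → A = (-7, 1)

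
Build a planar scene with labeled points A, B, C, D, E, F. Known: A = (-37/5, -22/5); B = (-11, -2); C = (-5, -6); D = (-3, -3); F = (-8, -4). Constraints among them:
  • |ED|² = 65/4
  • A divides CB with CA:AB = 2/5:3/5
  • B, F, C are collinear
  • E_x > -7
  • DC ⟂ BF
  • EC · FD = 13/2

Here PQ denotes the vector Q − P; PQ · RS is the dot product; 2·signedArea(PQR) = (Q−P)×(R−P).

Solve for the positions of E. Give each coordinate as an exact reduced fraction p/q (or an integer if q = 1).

1. E_x = -13/2  [line -5·x + -1·y + -75/2 = 0 ∩ |ED|² = 65/4]
2. E_y = -5  [line -5·x + -1·y + -75/2 = 0 ∩ |ED|² = 65/4]
   → E = (-13/2, -5)

E = (-13/2, -5)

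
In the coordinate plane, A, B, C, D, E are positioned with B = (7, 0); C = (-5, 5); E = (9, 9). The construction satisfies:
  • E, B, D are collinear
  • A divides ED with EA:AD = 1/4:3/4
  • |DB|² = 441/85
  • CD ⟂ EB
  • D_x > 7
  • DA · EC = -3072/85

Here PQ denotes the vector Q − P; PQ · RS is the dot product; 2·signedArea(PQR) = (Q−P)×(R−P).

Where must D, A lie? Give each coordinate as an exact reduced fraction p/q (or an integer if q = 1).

1. D_x = 637/85  [E, B, D are collinear ∩ CD ⟂ EB]
2. D_y = 189/85  [E, B, D are collinear ∩ CD ⟂ EB]
   → D = (637/85, 189/85)
3. A_x = 733/85  [A divides ED with EA:AD = 1/4:3/4]
4. A_y = 621/85  [A divides ED with EA:AD = 1/4:3/4]
   → A = (733/85, 621/85)

A = (733/85, 621/85)
D = (637/85, 189/85)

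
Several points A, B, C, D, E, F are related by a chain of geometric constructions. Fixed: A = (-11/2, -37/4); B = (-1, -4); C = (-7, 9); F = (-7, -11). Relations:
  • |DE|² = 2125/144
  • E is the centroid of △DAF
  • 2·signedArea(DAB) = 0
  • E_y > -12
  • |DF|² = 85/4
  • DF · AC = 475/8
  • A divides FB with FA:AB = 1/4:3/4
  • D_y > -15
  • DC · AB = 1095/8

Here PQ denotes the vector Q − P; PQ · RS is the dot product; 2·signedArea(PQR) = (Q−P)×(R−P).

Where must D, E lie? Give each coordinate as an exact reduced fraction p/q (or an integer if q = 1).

1. D_x = -10  [2·signedArea(DAB) = 0 ∩ DF · AC = 475/8]
2. D_y = -29/2  [2·signedArea(DAB) = 0 ∩ DF · AC = 475/8]
   → D = (-10, -29/2)
3. E_x = -15/2  [E is the centroid of △DAF]
4. E_y = -139/12  [E is the centroid of △DAF]
   → E = (-15/2, -139/12)

D = (-10, -29/2)
E = (-15/2, -139/12)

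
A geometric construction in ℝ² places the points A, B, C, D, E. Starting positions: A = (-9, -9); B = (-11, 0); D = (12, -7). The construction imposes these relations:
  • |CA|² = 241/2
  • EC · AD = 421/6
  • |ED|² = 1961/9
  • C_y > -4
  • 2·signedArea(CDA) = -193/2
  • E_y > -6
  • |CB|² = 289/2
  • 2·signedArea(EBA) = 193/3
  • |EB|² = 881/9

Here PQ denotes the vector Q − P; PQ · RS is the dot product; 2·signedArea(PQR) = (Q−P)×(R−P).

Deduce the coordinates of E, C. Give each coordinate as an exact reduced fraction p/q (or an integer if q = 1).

C = (1/2, -7/2)
E = (-8/3, -16/3)

1. E_x = -8/3  [line 9·x + 2·y + 104/3 = 0 ∩ |ED|² = 1961/9]
2. E_y = -16/3  [line 9·x + 2·y + 104/3 = 0 ∩ |ED|² = 1961/9]
   → E = (-8/3, -16/3)
3. C_x = 1/2  [2·signedArea(CDA) = -193/2 ∩ EC · AD = 421/6]
4. C_y = -7/2  [2·signedArea(CDA) = -193/2 ∩ EC · AD = 421/6]
   → C = (1/2, -7/2)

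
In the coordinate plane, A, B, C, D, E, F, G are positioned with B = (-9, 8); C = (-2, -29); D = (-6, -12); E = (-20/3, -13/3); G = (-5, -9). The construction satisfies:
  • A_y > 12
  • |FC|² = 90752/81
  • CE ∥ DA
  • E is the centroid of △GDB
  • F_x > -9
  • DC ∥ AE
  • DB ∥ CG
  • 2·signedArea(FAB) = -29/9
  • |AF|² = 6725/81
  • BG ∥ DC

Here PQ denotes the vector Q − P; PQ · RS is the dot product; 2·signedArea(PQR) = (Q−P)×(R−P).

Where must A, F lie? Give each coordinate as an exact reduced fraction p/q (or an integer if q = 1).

1. A_x = -32/3  [DC ∥ AE ∩ CE ∥ DA]
2. A_y = 38/3  [DC ∥ AE ∩ CE ∥ DA]
   → A = (-32/3, 38/3)
3. F_x = -74/9  [line 14/3·x + 5/3·y + 287/9 = 0 ∩ |AF|² = 6725/81]
4. F_y = 35/9  [line 14/3·x + 5/3·y + 287/9 = 0 ∩ |AF|² = 6725/81]
   → F = (-74/9, 35/9)

A = (-32/3, 38/3)
F = (-74/9, 35/9)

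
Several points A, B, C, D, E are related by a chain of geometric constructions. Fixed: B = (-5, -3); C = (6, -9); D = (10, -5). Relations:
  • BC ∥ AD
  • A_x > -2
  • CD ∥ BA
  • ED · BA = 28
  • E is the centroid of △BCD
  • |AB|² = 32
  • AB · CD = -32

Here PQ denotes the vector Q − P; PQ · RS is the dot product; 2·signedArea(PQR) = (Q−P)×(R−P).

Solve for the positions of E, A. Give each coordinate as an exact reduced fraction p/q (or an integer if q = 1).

A = (-1, 1)
E = (11/3, -17/3)

1. E_x = 11/3  [E is the centroid of △BCD]
2. E_y = -17/3  [E is the centroid of △BCD]
   → E = (11/3, -17/3)
3. A_x = -1  [BC ∥ AD ∩ CD ∥ BA]
4. A_y = 1  [BC ∥ AD ∩ CD ∥ BA]
   → A = (-1, 1)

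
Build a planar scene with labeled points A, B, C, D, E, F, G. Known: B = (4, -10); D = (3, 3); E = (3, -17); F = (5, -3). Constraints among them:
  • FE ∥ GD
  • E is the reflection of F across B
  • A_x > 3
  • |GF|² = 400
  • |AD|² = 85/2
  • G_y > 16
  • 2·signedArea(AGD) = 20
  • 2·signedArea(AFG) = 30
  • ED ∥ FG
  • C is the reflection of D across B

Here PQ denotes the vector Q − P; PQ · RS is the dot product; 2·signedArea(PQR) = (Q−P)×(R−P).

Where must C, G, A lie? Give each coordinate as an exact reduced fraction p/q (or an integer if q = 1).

1. C_x = 5  [C is the reflection of D across B]
2. C_y = -23  [C is the reflection of D across B]
   → C = (5, -23)
3. G_x = 5  [FE ∥ GD ∩ ED ∥ FG]
4. G_y = 17  [FE ∥ GD ∩ ED ∥ FG]
   → G = (5, 17)
5. A_x = 7/2  [2·signedArea(AGD) = 20 ∩ 2·signedArea(AFG) = 30]
6. A_y = -7/2  [2·signedArea(AGD) = 20 ∩ 2·signedArea(AFG) = 30]
   → A = (7/2, -7/2)

A = (7/2, -7/2)
C = (5, -23)
G = (5, 17)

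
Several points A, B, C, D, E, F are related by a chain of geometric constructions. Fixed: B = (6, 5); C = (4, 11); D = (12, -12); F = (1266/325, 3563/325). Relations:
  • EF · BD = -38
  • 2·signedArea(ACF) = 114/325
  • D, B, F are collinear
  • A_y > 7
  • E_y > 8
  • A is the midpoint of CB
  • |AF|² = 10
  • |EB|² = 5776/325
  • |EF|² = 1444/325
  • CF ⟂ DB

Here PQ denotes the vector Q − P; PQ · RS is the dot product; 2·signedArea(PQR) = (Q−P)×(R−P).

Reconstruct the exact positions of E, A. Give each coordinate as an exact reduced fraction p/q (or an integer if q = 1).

A = (5, 8)
E = (1494/325, 2917/325)

1. E_x = 1494/325  [line -6·x + 17·y + -125 = 0 ∩ |EF|² = 1444/325]
2. E_y = 2917/325  [line -6·x + 17·y + -125 = 0 ∩ |EF|² = 1444/325]
   → E = (1494/325, 2917/325)
3. A_x = 5  [A is the midpoint of CB]
4. A_y = 8  [A is the midpoint of CB]
   → A = (5, 8)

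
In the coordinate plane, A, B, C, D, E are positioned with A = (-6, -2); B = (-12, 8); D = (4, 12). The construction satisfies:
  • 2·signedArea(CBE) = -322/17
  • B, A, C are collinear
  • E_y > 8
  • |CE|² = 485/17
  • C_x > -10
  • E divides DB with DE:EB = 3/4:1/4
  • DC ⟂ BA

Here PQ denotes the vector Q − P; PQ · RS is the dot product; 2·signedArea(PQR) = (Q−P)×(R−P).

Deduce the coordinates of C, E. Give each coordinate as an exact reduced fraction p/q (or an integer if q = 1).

C = (-162/17, 66/17)
E = (-8, 9)

1. C_x = -162/17  [B, A, C are collinear ∩ DC ⟂ BA]
2. C_y = 66/17  [B, A, C are collinear ∩ DC ⟂ BA]
   → C = (-162/17, 66/17)
3. E_x = -8  [E divides DB with DE:EB = 3/4:1/4]
4. E_y = 9  [E divides DB with DE:EB = 3/4:1/4]
   → E = (-8, 9)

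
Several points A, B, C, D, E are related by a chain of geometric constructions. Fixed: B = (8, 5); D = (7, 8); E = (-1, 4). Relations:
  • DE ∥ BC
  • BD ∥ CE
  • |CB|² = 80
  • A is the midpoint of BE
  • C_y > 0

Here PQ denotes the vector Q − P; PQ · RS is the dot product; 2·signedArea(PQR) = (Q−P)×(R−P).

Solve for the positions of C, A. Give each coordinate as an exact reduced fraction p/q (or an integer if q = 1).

1. C_x = 0  [BD ∥ CE ∩ DE ∥ BC]
2. C_y = 1  [BD ∥ CE ∩ DE ∥ BC]
   → C = (0, 1)
3. A_x = 7/2  [A is the midpoint of BE]
4. A_y = 9/2  [A is the midpoint of BE]
   → A = (7/2, 9/2)

A = (7/2, 9/2)
C = (0, 1)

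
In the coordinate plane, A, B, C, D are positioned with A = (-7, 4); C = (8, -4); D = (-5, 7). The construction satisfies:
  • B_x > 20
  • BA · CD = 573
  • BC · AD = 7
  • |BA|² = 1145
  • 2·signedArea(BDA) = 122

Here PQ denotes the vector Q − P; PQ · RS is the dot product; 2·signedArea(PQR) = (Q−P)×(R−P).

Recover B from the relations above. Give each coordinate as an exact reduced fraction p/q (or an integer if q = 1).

B = (21, -15)

1. B_x = 21  [2·signedArea(BDA) = 122 ∩ BC · AD = 7]
2. B_y = -15  [2·signedArea(BDA) = 122 ∩ BC · AD = 7]
   → B = (21, -15)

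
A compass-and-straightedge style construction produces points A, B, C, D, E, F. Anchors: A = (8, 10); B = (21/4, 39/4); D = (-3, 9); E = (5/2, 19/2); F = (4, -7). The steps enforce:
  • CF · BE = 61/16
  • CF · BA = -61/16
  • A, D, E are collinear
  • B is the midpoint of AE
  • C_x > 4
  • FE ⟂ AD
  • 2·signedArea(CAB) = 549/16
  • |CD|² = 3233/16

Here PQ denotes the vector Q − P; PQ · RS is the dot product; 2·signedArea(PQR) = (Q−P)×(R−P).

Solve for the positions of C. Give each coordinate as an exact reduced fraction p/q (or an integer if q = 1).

C = (5, -11/4)

1. C_x = 5  [CF · BA = -61/16 ∩ 2·signedArea(CAB) = 549/16]
2. C_y = -11/4  [CF · BA = -61/16 ∩ 2·signedArea(CAB) = 549/16]
   → C = (5, -11/4)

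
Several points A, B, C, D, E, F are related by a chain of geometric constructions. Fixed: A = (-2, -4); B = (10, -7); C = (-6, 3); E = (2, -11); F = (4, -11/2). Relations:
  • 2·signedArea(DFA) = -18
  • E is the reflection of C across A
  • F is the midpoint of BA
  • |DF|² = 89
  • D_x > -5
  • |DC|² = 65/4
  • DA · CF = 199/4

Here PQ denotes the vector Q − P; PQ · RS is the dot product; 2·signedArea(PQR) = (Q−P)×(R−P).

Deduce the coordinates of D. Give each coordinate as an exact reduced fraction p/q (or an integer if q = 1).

1. D_x = -4  [DA · CF = 199/4 ∩ 2·signedArea(DFA) = -18]
2. D_y = -1/2  [DA · CF = 199/4 ∩ 2·signedArea(DFA) = -18]
   → D = (-4, -1/2)

D = (-4, -1/2)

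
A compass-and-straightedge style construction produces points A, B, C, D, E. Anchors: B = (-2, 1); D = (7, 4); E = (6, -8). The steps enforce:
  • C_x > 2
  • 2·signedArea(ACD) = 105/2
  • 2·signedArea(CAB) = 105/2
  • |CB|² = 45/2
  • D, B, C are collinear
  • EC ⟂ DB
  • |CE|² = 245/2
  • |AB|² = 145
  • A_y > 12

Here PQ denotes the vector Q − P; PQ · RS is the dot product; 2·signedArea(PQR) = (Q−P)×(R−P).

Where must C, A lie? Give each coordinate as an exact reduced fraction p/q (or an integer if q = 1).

1. C_x = 5/2  [D, B, C are collinear ∩ EC ⟂ DB]
2. C_y = 5/2  [D, B, C are collinear ∩ EC ⟂ DB]
   → C = (5/2, 5/2)
3. A_x = -1  [line -3/2·x + 9/2·y + -60 = 0 ∩ |AB|² = 145]
4. A_y = 13  [line -3/2·x + 9/2·y + -60 = 0 ∩ |AB|² = 145]
   → A = (-1, 13)

A = (-1, 13)
C = (5/2, 5/2)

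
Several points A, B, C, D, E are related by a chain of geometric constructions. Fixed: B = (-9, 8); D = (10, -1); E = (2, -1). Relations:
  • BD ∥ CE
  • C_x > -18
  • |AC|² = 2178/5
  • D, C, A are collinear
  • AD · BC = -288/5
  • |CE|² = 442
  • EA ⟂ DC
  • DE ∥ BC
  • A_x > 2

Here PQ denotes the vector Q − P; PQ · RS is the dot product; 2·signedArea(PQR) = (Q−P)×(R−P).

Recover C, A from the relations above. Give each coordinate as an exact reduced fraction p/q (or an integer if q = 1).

1. C_x = -17  [BD ∥ CE ∩ DE ∥ BC]
2. C_y = 8  [BD ∥ CE ∩ DE ∥ BC]
   → C = (-17, 8)
3. A_x = 14/5  [D, C, A are collinear ∩ EA ⟂ DC]
4. A_y = 7/5  [D, C, A are collinear ∩ EA ⟂ DC]
   → A = (14/5, 7/5)

A = (14/5, 7/5)
C = (-17, 8)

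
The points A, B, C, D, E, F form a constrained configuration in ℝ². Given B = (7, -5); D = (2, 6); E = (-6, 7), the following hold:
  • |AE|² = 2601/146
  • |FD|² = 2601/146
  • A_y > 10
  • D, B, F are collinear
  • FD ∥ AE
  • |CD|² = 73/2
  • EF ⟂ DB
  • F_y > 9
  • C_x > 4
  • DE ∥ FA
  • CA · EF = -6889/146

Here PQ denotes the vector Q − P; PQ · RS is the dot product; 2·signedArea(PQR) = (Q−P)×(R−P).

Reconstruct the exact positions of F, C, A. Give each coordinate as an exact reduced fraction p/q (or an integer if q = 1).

1. F_x = 37/146  [D, B, F are collinear ∩ EF ⟂ DB]
2. F_y = 1437/146  [D, B, F are collinear ∩ EF ⟂ DB]
   → F = (37/146, 1437/146)
3. A_x = -1131/146  [FD ∥ AE ∩ DE ∥ FA]
4. A_y = 1583/146  [FD ∥ AE ∩ DE ∥ FA]
   → A = (-1131/146, 1583/146)
5. C_x = 9/2  [line -913/146·x + -415/146·y + 2158/73 = 0 ∩ |CD|² = 73/2]
6. C_y = 1/2  [line -913/146·x + -415/146·y + 2158/73 = 0 ∩ |CD|² = 73/2]
   → C = (9/2, 1/2)

A = (-1131/146, 1583/146)
C = (9/2, 1/2)
F = (37/146, 1437/146)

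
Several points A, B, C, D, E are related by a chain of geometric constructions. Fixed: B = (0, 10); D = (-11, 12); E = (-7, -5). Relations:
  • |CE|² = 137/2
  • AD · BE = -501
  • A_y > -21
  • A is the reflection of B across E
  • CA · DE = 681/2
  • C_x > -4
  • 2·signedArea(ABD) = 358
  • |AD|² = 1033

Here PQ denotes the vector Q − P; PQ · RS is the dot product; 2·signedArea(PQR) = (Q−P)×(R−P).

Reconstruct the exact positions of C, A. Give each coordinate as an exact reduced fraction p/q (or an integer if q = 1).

1. A_x = -14  [A is the reflection of B across E]
2. A_y = -20  [A is the reflection of B across E]
   → A = (-14, -20)
3. C_x = -7/2  [line -4·x + 17·y + -113/2 = 0 ∩ |CE|² = 137/2]
4. C_y = 5/2  [line -4·x + 17·y + -113/2 = 0 ∩ |CE|² = 137/2]
   → C = (-7/2, 5/2)

A = (-14, -20)
C = (-7/2, 5/2)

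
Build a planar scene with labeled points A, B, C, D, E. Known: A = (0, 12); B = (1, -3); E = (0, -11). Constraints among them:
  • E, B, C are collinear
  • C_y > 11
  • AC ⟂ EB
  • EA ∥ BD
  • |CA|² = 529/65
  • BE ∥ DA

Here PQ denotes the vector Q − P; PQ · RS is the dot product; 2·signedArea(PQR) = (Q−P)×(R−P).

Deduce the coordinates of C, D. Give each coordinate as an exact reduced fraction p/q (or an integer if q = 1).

C = (184/65, 757/65)
D = (1, 20)

1. C_x = 184/65  [E, B, C are collinear ∩ AC ⟂ EB]
2. C_y = 757/65  [E, B, C are collinear ∩ AC ⟂ EB]
   → C = (184/65, 757/65)
3. D_x = 1  [BE ∥ DA ∩ EA ∥ BD]
4. D_y = 20  [BE ∥ DA ∩ EA ∥ BD]
   → D = (1, 20)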